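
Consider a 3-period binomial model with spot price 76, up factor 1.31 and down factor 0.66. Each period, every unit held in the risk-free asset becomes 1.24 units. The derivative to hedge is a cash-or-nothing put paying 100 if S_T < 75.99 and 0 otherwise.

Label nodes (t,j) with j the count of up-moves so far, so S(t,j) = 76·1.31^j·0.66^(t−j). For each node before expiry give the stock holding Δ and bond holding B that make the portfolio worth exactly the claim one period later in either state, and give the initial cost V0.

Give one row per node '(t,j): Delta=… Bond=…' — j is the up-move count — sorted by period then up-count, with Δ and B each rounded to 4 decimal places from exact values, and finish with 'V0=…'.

(0,0): Delta=-0.2530 Bond=20.9235
(1,0): Delta=-2.2071 Bond=123.9617
(1,1): Delta=-0.1342 Bond=14.1156
(2,0): Delta=0.0000 Bond=80.6452
(2,1): Delta=-2.3413 Bond=162.5310
(2,2): Delta=0.0000 Bond=0.0000
V0=1.6938

Under the risk-neutral measure, an up-move has probability p* = (R−d)/(u−d) = 0.8923 and values discount at R = 1.24.
Terminal values V(3,·): V(3,0)=100.0000, V(3,1)=100.0000, V(3,2)=0.0000, V(3,3)=0.0000
  t=2,j=0: stock 33.1056 → up 43.3683 (V=100.0000), down 21.8497 (V=100.0000). Price 80.6452; hedge Δ=0.0000, bond B=80.6452.
  t=2,j=1: stock 65.7096 → up 86.0796 (V=0.0000), down 43.3683 (V=100.0000). Price 8.6849; hedge Δ=-2.3413, bond B=162.5310.
  t=2,j=2: stock 130.4236 → up 170.8549 (V=0.0000), down 86.0796 (V=0.0000). Price 0.0000; hedge Δ=0.0000, bond B=0.0000.
  t=1,j=0: stock 50.1600 → up 65.7096 (V=8.6849), down 33.1056 (V=80.6452). Price 13.2536; hedge Δ=-2.2071, bond B=123.9617.
  t=1,j=1: stock 99.5600 → up 130.4236 (V=0.0000), down 65.7096 (V=8.6849). Price 0.7543; hedge Δ=-0.1342, bond B=14.1156.
  t=0,j=0: stock 76.0000 → up 99.5600 (V=0.7543), down 50.1600 (V=13.2536). Price 1.6938; hedge Δ=-0.2530, bond B=20.9235.
Self-financing check: at every node Δ·S+B equals the discounted successor values.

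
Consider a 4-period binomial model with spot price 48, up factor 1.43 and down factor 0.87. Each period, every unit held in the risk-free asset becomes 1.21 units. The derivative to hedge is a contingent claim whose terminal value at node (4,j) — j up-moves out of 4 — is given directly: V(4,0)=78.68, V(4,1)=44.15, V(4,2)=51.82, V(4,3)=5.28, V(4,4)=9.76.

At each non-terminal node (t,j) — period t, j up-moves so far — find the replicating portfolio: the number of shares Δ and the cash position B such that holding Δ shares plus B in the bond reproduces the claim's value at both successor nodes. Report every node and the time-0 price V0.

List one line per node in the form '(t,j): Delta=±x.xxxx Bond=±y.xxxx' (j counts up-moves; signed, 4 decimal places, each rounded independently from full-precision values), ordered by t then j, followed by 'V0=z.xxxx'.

(0,0): Delta=-0.4022 Bond=32.9511
(1,0): Delta=-0.5498 Bond=46.0352
(1,1): Delta=-0.3441 Bond=35.8822
(2,0): Delta=-0.3619 Bond=48.8733
(2,1): Delta=-0.6238 Bond=60.1215
(2,2): Delta=-0.2340 Bond=32.6089
(3,0): Delta=-1.9508 Bond=109.3594
(3,1): Delta=0.2636 Bond=26.6398
(3,2): Delta=-0.9732 Bond=102.5812
(3,3): Delta=0.0570 Bond=-1.3884
V0=13.6441

Under the risk-neutral measure, an up-move has probability p* = (R−d)/(u−d) = 0.6071 and values discount at R = 1.21.
Terminal payoffs: V(4,0)=78.6800, V(4,1)=44.1500, V(4,2)=51.8200, V(4,3)=5.2800, V(4,4)=9.7600
  t=3,j=0: stock 31.6081 → up 45.1996 (V=44.1500), down 27.4991 (V=78.6800). Price 47.6986; hedge Δ=-1.9508, bond B=109.3594.
  t=3,j=1: stock 51.9536 → up 74.2937 (V=51.8200), down 45.1996 (V=44.1500). Price 40.3362; hedge Δ=0.2636, bond B=26.6398.
  t=3,j=2: stock 85.3950 → up 122.1149 (V=5.2800), down 74.2937 (V=51.8200). Price 19.4740; hedge Δ=-0.9732, bond B=102.5812.
  t=3,j=3: stock 140.3619 → up 200.7176 (V=9.7600), down 122.1149 (V=5.2800). Price 6.6116; hedge Δ=0.0570, bond B=-1.3884.
  t=2,j=0: stock 36.3312 → up 51.9536 (V=40.3362), down 31.6081 (V=47.6986). Price 35.7261; hedge Δ=-0.3619, bond B=48.8733.
  t=2,j=1: stock 59.7168 → up 85.3950 (V=19.4740), down 51.9536 (V=40.3362). Price 22.8677; hedge Δ=-0.6238, bond B=60.1215.
  t=2,j=2: stock 98.1552 → up 140.3619 (V=6.6116), down 85.3950 (V=19.4740). Price 9.6402; hedge Δ=-0.2340, bond B=32.6089.
  t=1,j=0: stock 41.7600 → up 59.7168 (V=22.8677), down 36.3312 (V=35.7261). Price 23.0737; hedge Δ=-0.5498, bond B=46.0352.
  t=1,j=1: stock 68.6400 → up 98.1552 (V=9.6402), down 59.7168 (V=22.8677). Price 12.2618; hedge Δ=-0.3441, bond B=35.8822.
  t=0,j=0: stock 48.0000 → up 68.6400 (V=12.2618), down 41.7600 (V=23.0737). Price 13.6441; hedge Δ=-0.4022, bond B=32.9511.
Root portfolio cost Δ·48+B reproduces V0=13.6441.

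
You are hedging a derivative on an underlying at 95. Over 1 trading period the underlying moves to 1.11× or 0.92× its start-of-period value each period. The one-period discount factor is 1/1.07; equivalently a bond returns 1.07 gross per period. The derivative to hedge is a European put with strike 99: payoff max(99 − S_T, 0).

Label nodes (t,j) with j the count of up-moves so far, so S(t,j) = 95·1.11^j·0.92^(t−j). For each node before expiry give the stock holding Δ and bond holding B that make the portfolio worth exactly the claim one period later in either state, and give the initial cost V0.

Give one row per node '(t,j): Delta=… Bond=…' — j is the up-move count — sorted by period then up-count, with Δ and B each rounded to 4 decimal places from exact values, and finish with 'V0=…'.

(0,0): Delta=-0.6427 Bond=63.3350
V0=2.2823

Risk-neutral probability p* = (R−d)/(u−d) = (1.07−0.92)/(1.11−0.92) = 0.7895.
Terminal values V(1,·): V(1,0)=11.6000, V(1,1)=0.0000
  t=0,j=0: stock 95.0000 → up 105.4500 (V=0.0000), down 87.4000 (V=11.6000). Price 2.2823; hedge Δ=-0.6427, bond B=63.3350.
Each (Δ,B) replicates both successor values, so the strategy is self-financing and V0 is arbitrage-free.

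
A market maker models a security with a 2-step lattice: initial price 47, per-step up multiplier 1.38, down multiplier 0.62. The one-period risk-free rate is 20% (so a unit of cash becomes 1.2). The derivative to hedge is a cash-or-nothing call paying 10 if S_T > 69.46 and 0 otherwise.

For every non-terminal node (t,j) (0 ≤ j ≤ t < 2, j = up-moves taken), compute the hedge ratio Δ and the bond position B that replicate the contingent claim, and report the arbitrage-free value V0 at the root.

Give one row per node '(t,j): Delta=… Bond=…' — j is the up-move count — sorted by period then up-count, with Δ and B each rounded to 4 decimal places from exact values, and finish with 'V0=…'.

Since d<R<u, set p* = (R−d)/(u−d) = 0.7632; price each node as the discounted p*-expectation of its children.
Terminal payoffs: V(2,0)=0.0000, V(2,1)=0.0000, V(2,2)=10.0000
(1,0): S=29.1400. Δ = (V_up−V_dn)/(S_up−S_dn) = (0.0000−0.0000)/(40.2132−18.0668) = 0.0000. V = [p*·0.0000 + (1−p*)·0.0000]/1.2 = 0.0000. B = V − Δ·S = 0.0000.
(1,1): S=64.8600. Δ = (V_up−V_dn)/(S_up−S_dn) = (10.0000−0.0000)/(89.5068−40.2132) = 0.2029. V = [p*·10.0000 + (1−p*)·0.0000]/1.2 = 6.3596. B = V − Δ·S = -6.7982.
(0,0): S=47.0000. Δ = (V_up−V_dn)/(S_up−S_dn) = (6.3596−0.0000)/(64.8600−29.1400) = 0.1780. V = [p*·6.3596 + (1−p*)·0.0000]/1.2 = 4.0445. B = V − Δ·S = -4.3234.
Root portfolio cost Δ·47+B reproduces V0=4.0445.

(0,0): Delta=0.1780 Bond=-4.3234
(1,0): Delta=0.0000 Bond=0.0000
(1,1): Delta=0.2029 Bond=-6.7982
V0=4.0445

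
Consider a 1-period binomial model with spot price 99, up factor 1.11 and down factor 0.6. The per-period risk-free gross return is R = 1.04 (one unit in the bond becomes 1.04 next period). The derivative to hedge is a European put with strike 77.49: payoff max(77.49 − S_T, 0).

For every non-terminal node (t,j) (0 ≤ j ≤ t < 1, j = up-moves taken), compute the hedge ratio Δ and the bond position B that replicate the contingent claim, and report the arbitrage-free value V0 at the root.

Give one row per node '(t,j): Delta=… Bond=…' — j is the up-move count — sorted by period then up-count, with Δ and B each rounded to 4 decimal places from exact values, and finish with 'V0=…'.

Since d<R<u, set p* = (R−d)/(u−d) = 0.8627; price each node as the discounted p*-expectation of its children.
Terminal values V(1,·): V(1,0)=18.0900, V(1,1)=0.0000
Node (0,0) S=99.0000: V=(p*·0.0000+(1−p*)·18.0900)/1.04=2.3874; Δ=(0.0000−18.0900)/(109.8900−59.4000)=-0.3583; B=V−Δ·S=37.8580
Root portfolio cost Δ·99+B reproduces V0=2.3874.

(0,0): Delta=-0.3583 Bond=37.8580
V0=2.3874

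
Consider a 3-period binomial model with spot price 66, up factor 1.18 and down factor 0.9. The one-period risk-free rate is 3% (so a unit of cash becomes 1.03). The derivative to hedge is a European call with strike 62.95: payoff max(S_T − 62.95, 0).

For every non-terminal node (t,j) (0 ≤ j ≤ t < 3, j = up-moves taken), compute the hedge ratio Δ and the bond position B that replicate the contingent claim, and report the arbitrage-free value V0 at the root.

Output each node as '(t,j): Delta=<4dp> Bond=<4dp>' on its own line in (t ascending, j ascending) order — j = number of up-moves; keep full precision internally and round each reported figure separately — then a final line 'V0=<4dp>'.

(0,0): Delta=0.7828 Bond=-41.1873
(1,0): Delta=0.5361 Bond=-27.7646
(1,1): Delta=1.0000 Bond=-59.3364
(2,0): Delta=0.0089 Bond=-0.4144
(2,1): Delta=1.0000 Bond=-61.1165
(2,2): Delta=1.0000 Bond=-61.1165
V0=10.4792

Risk-neutral probability p* = (R−d)/(u−d) = (1.03−0.9)/(1.18−0.9) = 0.4643.
Terminal values V(3,·): V(3,0)=0.0000, V(3,1)=0.1328, V(3,2)=19.7586, V(3,3)=45.4901
Node (2,0) S=53.4600: V=(p*·0.1328+(1−p*)·0.0000)/1.03=0.0599; Δ=(0.1328−0.0000)/(63.0828−48.1140)=0.0089; B=V−Δ·S=-0.4144
Node (2,1) S=70.0920: V=(p*·19.7586+(1−p*)·0.1328)/1.03=8.9755; Δ=(19.7586−0.1328)/(82.7086−63.0828)=1.0000; B=V−Δ·S=-61.1165
Node (2,2) S=91.8984: V=(p*·45.4901+(1−p*)·19.7586)/1.03=30.7819; Δ=(45.4901−19.7586)/(108.4401−82.7086)=1.0000; B=V−Δ·S=-61.1165
Node (1,0) S=59.4000: V=(p*·8.9755+(1−p*)·0.0599)/1.03=4.0770; Δ=(8.9755−0.0599)/(70.0920−53.4600)=0.5361; B=V−Δ·S=-27.7646
Node (1,1) S=77.8800: V=(p*·30.7819+(1−p*)·8.9755)/1.03=18.5436; Δ=(30.7819−8.9755)/(91.8984−70.0920)=1.0000; B=V−Δ·S=-59.3364
Node (0,0) S=66.0000: V=(p*·18.5436+(1−p*)·4.0770)/1.03=10.4792; Δ=(18.5436−4.0770)/(77.8800−59.4000)=0.7828; B=V−Δ·S=-41.1873
Self-financing check: at every node Δ·S+B equals the discounted successor values.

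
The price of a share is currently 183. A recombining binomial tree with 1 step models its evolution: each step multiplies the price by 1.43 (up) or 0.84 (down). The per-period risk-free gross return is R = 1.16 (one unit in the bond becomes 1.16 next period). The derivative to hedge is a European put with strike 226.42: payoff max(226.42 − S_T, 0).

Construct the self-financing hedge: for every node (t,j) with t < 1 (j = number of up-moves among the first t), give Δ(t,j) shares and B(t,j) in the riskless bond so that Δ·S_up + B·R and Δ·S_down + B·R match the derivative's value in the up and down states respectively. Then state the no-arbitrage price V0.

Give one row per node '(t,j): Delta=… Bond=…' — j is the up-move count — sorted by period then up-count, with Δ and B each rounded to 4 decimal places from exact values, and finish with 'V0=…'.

(0,0): Delta=-0.6733 Bond=151.9009
V0=28.6806

Risk-neutral probability p* = (R−d)/(u−d) = (1.16−0.84)/(1.43−0.84) = 0.5424.
Terminal values V(1,·): V(1,0)=72.7000, V(1,1)=0.0000
(0,0): S=183.0000. Δ = (V_up−V_dn)/(S_up−S_dn) = (0.0000−72.7000)/(261.6900−153.7200) = -0.6733. V = [p*·0.0000 + (1−p*)·72.7000]/1.16 = 28.6806. B = V − Δ·S = 151.9009.
Check: Δ(0,0)·S0 + B(0,0) = 28.6806 = V0.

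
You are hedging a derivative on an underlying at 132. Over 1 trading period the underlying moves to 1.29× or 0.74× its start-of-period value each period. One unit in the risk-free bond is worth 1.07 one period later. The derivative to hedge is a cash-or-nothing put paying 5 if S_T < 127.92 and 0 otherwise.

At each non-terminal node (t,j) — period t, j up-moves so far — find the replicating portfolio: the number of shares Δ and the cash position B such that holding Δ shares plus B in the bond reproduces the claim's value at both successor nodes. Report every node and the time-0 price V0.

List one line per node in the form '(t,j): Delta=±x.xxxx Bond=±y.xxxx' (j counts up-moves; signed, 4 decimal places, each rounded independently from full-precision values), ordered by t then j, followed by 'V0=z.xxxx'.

(0,0): Delta=-0.0689 Bond=10.9601
V0=1.8692

No-arbitrage ⇒ martingale measure with p* = (R−d)/(u−d) = 0.6000.
Terminal values V(1,·): V(1,0)=5.0000, V(1,1)=0.0000
  t=0,j=0: stock 132.0000 → up 170.2800 (V=0.0000), down 97.6800 (V=5.0000). Price 1.8692; hedge Δ=-0.0689, bond B=10.9601.
Each (Δ,B) replicates both successor values, so the strategy is self-financing and V0 is arbitrage-free.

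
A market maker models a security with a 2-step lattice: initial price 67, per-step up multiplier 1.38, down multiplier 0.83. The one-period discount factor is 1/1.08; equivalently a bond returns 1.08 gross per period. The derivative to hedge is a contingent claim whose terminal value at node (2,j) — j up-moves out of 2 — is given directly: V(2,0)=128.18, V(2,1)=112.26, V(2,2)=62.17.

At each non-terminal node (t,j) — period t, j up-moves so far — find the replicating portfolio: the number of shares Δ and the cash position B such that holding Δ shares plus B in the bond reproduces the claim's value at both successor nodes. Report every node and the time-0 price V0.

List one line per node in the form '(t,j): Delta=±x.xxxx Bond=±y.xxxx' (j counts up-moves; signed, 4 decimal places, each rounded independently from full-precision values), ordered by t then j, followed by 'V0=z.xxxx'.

(0,0): Delta=-0.7903 Bond=144.3821
(1,0): Delta=-0.5205 Bond=140.9303
(1,1): Delta=-0.9850 Bond=173.9355
V0=91.4329

The replicating-portfolio and risk-neutral prices coincide; use p* = (1.08−0.83)/(1.38−0.83) = 0.4545 for the latter.
Payoff layer (t=2): V(2,0)=128.1800, V(2,1)=112.2600, V(2,2)=62.1700
Node (1,0) S=55.6100: V=(p*·112.2600+(1−p*)·128.1800)/1.08=111.9848; Δ=(112.2600−128.1800)/(76.7418−46.1563)=-0.5205; B=V−Δ·S=140.9303
Node (1,1) S=92.4600: V=(p*·62.1700+(1−p*)·112.2600)/1.08=82.8628; Δ=(62.1700−112.2600)/(127.5948−76.7418)=-0.9850; B=V−Δ·S=173.9355
Node (0,0) S=67.0000: V=(p*·82.8628+(1−p*)·111.9848)/1.08=91.4329; Δ=(82.8628−111.9848)/(92.4600−55.6100)=-0.7903; B=V−Δ·S=144.3821
Self-financing check: at every node Δ·S+B equals the discounted successor values.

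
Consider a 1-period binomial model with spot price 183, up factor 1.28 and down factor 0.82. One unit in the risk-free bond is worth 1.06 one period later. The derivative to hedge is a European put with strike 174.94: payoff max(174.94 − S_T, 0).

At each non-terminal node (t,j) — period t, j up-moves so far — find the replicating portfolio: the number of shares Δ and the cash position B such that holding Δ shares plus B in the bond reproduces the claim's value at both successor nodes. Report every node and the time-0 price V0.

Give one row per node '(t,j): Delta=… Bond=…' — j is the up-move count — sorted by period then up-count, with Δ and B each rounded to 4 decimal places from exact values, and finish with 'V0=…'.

No-arbitrage ⇒ martingale measure with p* = (R−d)/(u−d) = 0.5217.
At expiry t=1: V(1,0)=24.8800, V(1,1)=0.0000
Node (0,0) S=183.0000: V=(p*·0.0000+(1−p*)·24.8800)/1.06=11.2256; Δ=(0.0000−24.8800)/(234.2400−150.0600)=-0.2956; B=V−Δ·S=65.3126
Root portfolio cost Δ·183+B reproduces V0=11.2256.

(0,0): Delta=-0.2956 Bond=65.3126
V0=11.2256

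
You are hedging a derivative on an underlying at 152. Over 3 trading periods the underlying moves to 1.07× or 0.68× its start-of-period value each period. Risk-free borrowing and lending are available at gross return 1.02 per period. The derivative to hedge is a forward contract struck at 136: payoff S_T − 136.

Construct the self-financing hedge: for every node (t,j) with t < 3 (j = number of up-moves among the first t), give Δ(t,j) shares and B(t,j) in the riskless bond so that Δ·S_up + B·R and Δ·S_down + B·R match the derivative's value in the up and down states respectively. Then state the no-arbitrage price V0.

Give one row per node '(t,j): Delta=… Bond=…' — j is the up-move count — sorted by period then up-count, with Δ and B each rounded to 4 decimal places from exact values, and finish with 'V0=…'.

(0,0): Delta=1.0000 Bond=-128.1558
(1,0): Delta=1.0000 Bond=-130.7190
(1,1): Delta=1.0000 Bond=-130.7190
(2,0): Delta=1.0000 Bond=-133.3333
(2,1): Delta=1.0000 Bond=-133.3333
(2,2): Delta=1.0000 Bond=-133.3333
V0=23.8442

Under the risk-neutral measure, an up-move has probability p* = (R−d)/(u−d) = 0.8718 and values discount at R = 1.02.
Terminal values V(3,·): V(3,0)=-88.2063, V(3,1)=-60.7953, V(3,2)=-17.6631, V(3,3)=50.2065
  t=2,j=0: stock 70.2848 → up 75.2047 (V=-60.7953), down 47.7937 (V=-88.2063). Price -63.0485; hedge Δ=1.0000, bond B=-133.3333.
  t=2,j=1: stock 110.5952 → up 118.3369 (V=-17.6631), down 75.2047 (V=-60.7953). Price -22.7381; hedge Δ=1.0000, bond B=-133.3333.
  t=2,j=2: stock 174.0248 → up 186.2065 (V=50.2065), down 118.3369 (V=-17.6631). Price 40.6915; hedge Δ=1.0000, bond B=-133.3333.
  t=1,j=0: stock 103.3600 → up 110.5952 (V=-22.7381), down 70.2848 (V=-63.0485). Price -27.3590; hedge Δ=1.0000, bond B=-130.7190.
  t=1,j=1: stock 162.6400 → up 174.0248 (V=40.6915), down 110.5952 (V=-22.7381). Price 31.9210; hedge Δ=1.0000, bond B=-130.7190.
  t=0,j=0: stock 152.0000 → up 162.6400 (V=31.9210), down 103.3600 (V=-27.3590). Price 23.8442; hedge Δ=1.0000, bond B=-128.1558.
Self-financing check: at every node Δ·S+B equals the discounted successor values.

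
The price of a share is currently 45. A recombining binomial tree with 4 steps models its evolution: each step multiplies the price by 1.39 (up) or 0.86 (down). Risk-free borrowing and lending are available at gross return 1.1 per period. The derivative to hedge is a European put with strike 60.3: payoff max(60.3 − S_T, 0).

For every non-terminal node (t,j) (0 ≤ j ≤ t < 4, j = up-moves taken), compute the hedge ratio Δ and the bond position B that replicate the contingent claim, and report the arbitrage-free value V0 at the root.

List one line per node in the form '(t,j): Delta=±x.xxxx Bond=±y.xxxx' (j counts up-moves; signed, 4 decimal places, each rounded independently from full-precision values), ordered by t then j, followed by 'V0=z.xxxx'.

Risk-neutral probability p* = (R−d)/(u−d) = (1.1−0.86)/(1.39−0.86) = 0.4528.
Payoff layer (t=4): V(4,0)=35.6846, V(4,1)=20.5147, V(4,2)=0.0000, V(4,3)=0.0000, V(4,4)=0.0000
Node (3,0) S=28.6225: V=(p*·20.5147+(1−p*)·35.6846)/1.1=26.1957; Δ=(20.5147−35.6846)/(39.7853−24.6154)=-1.0000; B=V−Δ·S=54.8182
Node (3,1) S=46.2620: V=(p*·0.0000+(1−p*)·20.5147)/1.1=10.2046; Δ=(0.0000−20.5147)/(64.3042−39.7853)=-0.8367; B=V−Δ·S=48.9115
Node (3,2) S=74.7723: V=(p*·0.0000+(1−p*)·0.0000)/1.1=0.0000; Δ=(0.0000−0.0000)/(103.9335−64.3042)=0.0000; B=V−Δ·S=0.0000
Node (3,3) S=120.8529: V=(p*·0.0000+(1−p*)·0.0000)/1.1=0.0000; Δ=(0.0000−0.0000)/(167.9855−103.9335)=0.0000; B=V−Δ·S=0.0000
Node (2,0) S=33.2820: V=(p*·10.2046+(1−p*)·26.1957)/1.1=17.2313; Δ=(10.2046−26.1957)/(46.2620−28.6225)=-0.9066; B=V−Δ·S=47.4032
Node (2,1) S=53.7930: V=(p*·0.0000+(1−p*)·10.2046)/1.1=5.0760; Δ=(0.0000−10.2046)/(74.7723−46.2620)=-0.3579; B=V−Δ·S=24.3299
Node (2,2) S=86.9445: V=(p*·0.0000+(1−p*)·0.0000)/1.1=0.0000; Δ=(0.0000−0.0000)/(120.8529−74.7723)=0.0000; B=V−Δ·S=0.0000
Node (1,0) S=38.7000: V=(p*·5.0760+(1−p*)·17.2313)/1.1=10.6609; Δ=(5.0760−17.2313)/(53.7930−33.2820)=-0.5926; B=V−Δ·S=33.5954
Node (1,1) S=62.5500: V=(p*·0.0000+(1−p*)·5.0760)/1.1=2.5250; Δ=(0.0000−5.0760)/(86.9445−53.7930)=-0.1531; B=V−Δ·S=12.1024
Node (0,0) S=45.0000: V=(p*·2.5250+(1−p*)·10.6609)/1.1=6.3425; Δ=(2.5250−10.6609)/(62.5500−38.7000)=-0.3411; B=V−Δ·S=21.6934
The time-0 hedge costs 6.3425, which is the no-arbitrage price.

(0,0): Delta=-0.3411 Bond=21.6934
(1,0): Delta=-0.5926 Bond=33.5954
(1,1): Delta=-0.1531 Bond=12.1024
(2,0): Delta=-0.9066 Bond=47.4032
(2,1): Delta=-0.3579 Bond=24.3299
(2,2): Delta=0.0000 Bond=0.0000
(3,0): Delta=-1.0000 Bond=54.8182
(3,1): Delta=-0.8367 Bond=48.9115
(3,2): Delta=0.0000 Bond=0.0000
(3,3): Delta=0.0000 Bond=0.0000
V0=6.3425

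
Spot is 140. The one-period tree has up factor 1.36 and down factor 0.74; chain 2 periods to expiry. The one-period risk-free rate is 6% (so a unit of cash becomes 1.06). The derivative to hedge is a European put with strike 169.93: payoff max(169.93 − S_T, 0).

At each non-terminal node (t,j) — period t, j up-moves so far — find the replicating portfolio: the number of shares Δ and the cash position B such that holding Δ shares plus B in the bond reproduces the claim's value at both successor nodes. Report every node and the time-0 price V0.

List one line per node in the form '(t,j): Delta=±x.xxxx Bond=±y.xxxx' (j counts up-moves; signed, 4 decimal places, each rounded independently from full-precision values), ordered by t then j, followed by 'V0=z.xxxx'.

(0,0): Delta=-0.5007 Bond=102.4343
(1,0): Delta=-1.0000 Bond=160.3113
(1,1): Delta=-0.2460 Bond=60.0825
V0=32.3410

Risk-neutral probability p* = (R−d)/(u−d) = (1.06−0.74)/(1.36−0.74) = 0.5161.
Terminal payoffs: V(2,0)=93.2660, V(2,1)=29.0340, V(2,2)=0.0000
Node (1,0) S=103.6000: V=(p*·29.0340+(1−p*)·93.2660)/1.06=56.7113; Δ=(29.0340−93.2660)/(140.8960−76.6640)=-1.0000; B=V−Δ·S=160.3113
Node (1,1) S=190.4000: V=(p*·0.0000+(1−p*)·29.0340)/1.06=13.2535; Δ=(0.0000−29.0340)/(258.9440−140.8960)=-0.2460; B=V−Δ·S=60.0825
Node (0,0) S=140.0000: V=(p*·13.2535+(1−p*)·56.7113)/1.06=32.3410; Δ=(13.2535−56.7113)/(190.4000−103.6000)=-0.5007; B=V−Δ·S=102.4343
Each (Δ,B) replicates both successor values, so the strategy is self-financing and V0 is arbitrage-free.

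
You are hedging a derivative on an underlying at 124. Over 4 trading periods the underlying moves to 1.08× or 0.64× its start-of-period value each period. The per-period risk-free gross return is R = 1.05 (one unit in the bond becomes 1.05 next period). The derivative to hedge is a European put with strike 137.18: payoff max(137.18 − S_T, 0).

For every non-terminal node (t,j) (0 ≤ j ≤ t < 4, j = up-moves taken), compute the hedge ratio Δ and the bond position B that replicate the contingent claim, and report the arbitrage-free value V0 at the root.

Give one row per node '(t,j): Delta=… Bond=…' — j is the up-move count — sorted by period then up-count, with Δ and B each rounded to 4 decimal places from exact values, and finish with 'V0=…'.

(0,0): Delta=-0.5962 Bond=82.3402
(1,0): Delta=-1.0000 Bond=118.5012
(1,1): Delta=-0.5787 Bond=84.1125
(2,0): Delta=-1.0000 Bond=124.4263
(2,1): Delta=-1.0000 Bond=124.4263
(2,2): Delta=-0.5604 Bond=85.6760
(3,0): Delta=-1.0000 Bond=130.6476
(3,1): Delta=-1.0000 Bond=130.6476
(3,2): Delta=-1.0000 Bond=130.6476
(3,3): Delta=-0.5414 Bond=86.9827
V0=8.4090

The replicating-portfolio and risk-neutral prices coincide; use p* = (1.05−0.64)/(1.08−0.64) = 0.9318 for the latter.
Payoff layer (t=4): V(4,0)=116.3763, V(4,1)=102.0737, V(4,2)=77.9381, V(4,3)=37.2093, V(4,4)=0.0000
Node (3,0) S=32.5059: V=(p*·102.0737+(1−p*)·116.3763)/1.05=98.1418; Δ=(102.0737−116.3763)/(35.1063−20.8037)=-1.0000; B=V−Δ·S=130.6476
Node (3,1) S=54.8536: V=(p*·77.9381+(1−p*)·102.0737)/1.05=75.7940; Δ=(77.9381−102.0737)/(59.2419−35.1063)=-1.0000; B=V−Δ·S=130.6476
Node (3,2) S=92.5655: V=(p*·37.2093+(1−p*)·77.9381)/1.05=38.0821; Δ=(37.2093−77.9381)/(99.9707−59.2419)=-1.0000; B=V−Δ·S=130.6476
Node (3,3) S=156.2043: V=(p*·0.0000+(1−p*)·37.2093)/1.05=2.4162; Δ=(0.0000−37.2093)/(168.7006−99.9707)=-0.5414; B=V−Δ·S=86.9827
Node (2,0) S=50.7904: V=(p*·75.7940+(1−p*)·98.1418)/1.05=73.6359; Δ=(75.7940−98.1418)/(54.8536−32.5059)=-1.0000; B=V−Δ·S=124.4263
Node (2,1) S=85.7088: V=(p*·38.0821+(1−p*)·75.7940)/1.05=38.7175; Δ=(38.0821−75.7940)/(92.5655−54.8536)=-1.0000; B=V−Δ·S=124.4263
Node (2,2) S=144.6336: V=(p*·2.4162+(1−p*)·38.0821)/1.05=4.6171; Δ=(2.4162−38.0821)/(156.2043−92.5655)=-0.5604; B=V−Δ·S=85.6760
Node (1,0) S=79.3600: V=(p*·38.7175+(1−p*)·73.6359)/1.05=39.1412; Δ=(38.7175−73.6359)/(85.7088−50.7904)=-1.0000; B=V−Δ·S=118.5012
Node (1,1) S=133.9200: V=(p*·4.6171+(1−p*)·38.7175)/1.05=6.6115; Δ=(4.6171−38.7175)/(144.6336−85.7088)=-0.5787; B=V−Δ·S=84.1125
Node (0,0) S=124.0000: V=(p*·6.6115+(1−p*)·39.1412)/1.05=8.4090; Δ=(6.6115−39.1412)/(133.9200−79.3600)=-0.5962; B=V−Δ·S=82.3402
The time-0 hedge costs 8.4090, which is the no-arbitrage price.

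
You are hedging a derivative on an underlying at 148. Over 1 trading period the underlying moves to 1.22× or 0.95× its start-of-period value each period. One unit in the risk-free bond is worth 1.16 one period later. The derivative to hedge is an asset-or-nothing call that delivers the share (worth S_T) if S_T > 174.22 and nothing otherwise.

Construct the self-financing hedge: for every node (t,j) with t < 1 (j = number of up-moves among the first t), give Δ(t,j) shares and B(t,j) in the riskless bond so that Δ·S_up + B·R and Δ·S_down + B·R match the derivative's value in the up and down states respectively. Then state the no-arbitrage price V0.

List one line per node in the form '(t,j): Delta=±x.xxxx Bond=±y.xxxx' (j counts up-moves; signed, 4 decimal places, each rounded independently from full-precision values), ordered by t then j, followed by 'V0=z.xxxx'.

(0,0): Delta=4.5185 Bond=-547.6756
V0=121.0651

Since d<R<u, set p* = (R−d)/(u−d) = 0.7778; price each node as the discounted p*-expectation of its children.
Terminal payoffs: V(1,0)=0.0000, V(1,1)=180.5600
Node (0,0) S=148.0000: V=(p*·180.5600+(1−p*)·0.0000)/1.16=121.0651; Δ=(180.5600−0.0000)/(180.5600−140.6000)=4.5185; B=V−Δ·S=-547.6756
Root portfolio cost Δ·148+B reproduces V0=121.0651.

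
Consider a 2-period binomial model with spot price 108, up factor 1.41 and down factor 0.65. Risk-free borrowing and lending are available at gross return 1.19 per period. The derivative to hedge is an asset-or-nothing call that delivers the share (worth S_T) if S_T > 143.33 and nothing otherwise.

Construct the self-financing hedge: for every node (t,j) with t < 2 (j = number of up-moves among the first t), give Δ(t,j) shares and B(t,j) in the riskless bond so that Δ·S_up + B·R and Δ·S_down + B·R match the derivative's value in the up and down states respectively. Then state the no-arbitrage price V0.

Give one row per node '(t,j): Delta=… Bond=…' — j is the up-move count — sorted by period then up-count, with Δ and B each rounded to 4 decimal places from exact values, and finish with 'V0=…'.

(0,0): Delta=1.5619 Bond=-92.1400
(1,0): Delta=0.0000 Bond=0.0000
(1,1): Delta=1.8553 Bond=-154.3174
V0=76.5470

Risk-neutral probability p* = (R−d)/(u−d) = (1.19−0.65)/(1.41−0.65) = 0.7105.
Terminal payoffs: V(2,0)=0.0000, V(2,1)=0.0000, V(2,2)=214.7148
Node (1,0) S=70.2000: V=(p*·0.0000+(1−p*)·0.0000)/1.19=0.0000; Δ=(0.0000−0.0000)/(98.9820−45.6300)=0.0000; B=V−Δ·S=0.0000
Node (1,1) S=152.2800: V=(p*·214.7148+(1−p*)·0.0000)/1.19=128.2021; Δ=(214.7148−0.0000)/(214.7148−98.9820)=1.8553; B=V−Δ·S=-154.3174
Node (0,0) S=108.0000: V=(p*·128.2021+(1−p*)·0.0000)/1.19=76.5470; Δ=(128.2021−0.0000)/(152.2800−70.2000)=1.5619; B=V−Δ·S=-92.1400
Root portfolio cost Δ·108+B reproduces V0=76.5470.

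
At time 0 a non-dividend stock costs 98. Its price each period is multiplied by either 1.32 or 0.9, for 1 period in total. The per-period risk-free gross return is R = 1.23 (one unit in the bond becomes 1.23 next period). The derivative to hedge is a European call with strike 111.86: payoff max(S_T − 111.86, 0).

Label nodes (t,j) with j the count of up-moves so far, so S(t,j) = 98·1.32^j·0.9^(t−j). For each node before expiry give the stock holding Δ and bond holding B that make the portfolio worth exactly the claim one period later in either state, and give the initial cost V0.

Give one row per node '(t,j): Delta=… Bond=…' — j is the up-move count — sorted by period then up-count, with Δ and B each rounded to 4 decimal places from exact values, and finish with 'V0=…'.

Since d<R<u, set p* = (R−d)/(u−d) = 0.7857; price each node as the discounted p*-expectation of its children.
At expiry t=1: V(1,0)=0.0000, V(1,1)=17.5000
  t=0,j=0: stock 98.0000 → up 129.3600 (V=17.5000), down 88.2000 (V=0.0000). Price 11.1789; hedge Δ=0.4252, bond B=-30.4878.
Check: Δ(0,0)·S0 + B(0,0) = 11.1789 = V0.

(0,0): Delta=0.4252 Bond=-30.4878
V0=11.1789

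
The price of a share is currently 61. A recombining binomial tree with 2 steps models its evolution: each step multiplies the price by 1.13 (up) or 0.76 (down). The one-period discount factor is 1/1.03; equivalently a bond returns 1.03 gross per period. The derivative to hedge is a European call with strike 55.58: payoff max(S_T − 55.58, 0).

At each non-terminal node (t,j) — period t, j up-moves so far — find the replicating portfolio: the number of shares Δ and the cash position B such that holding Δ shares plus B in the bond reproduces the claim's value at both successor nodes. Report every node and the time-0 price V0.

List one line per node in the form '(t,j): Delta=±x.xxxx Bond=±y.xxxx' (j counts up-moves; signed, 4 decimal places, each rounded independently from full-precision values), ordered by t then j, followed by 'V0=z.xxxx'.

(0,0): Delta=0.7003 Bond=-31.5222
(1,0): Delta=0.0000 Bond=0.0000
(1,1): Delta=0.8748 Bond=-44.4930
V0=11.1987

Under the risk-neutral measure, an up-move has probability p* = (R−d)/(u−d) = 0.7297 and values discount at R = 1.03.
Terminal payoffs: V(2,0)=0.0000, V(2,1)=0.0000, V(2,2)=22.3109
Node (1,0) S=46.3600: V=(p*·0.0000+(1−p*)·0.0000)/1.03=0.0000; Δ=(0.0000−0.0000)/(52.3868−35.2336)=0.0000; B=V−Δ·S=0.0000
Node (1,1) S=68.9300: V=(p*·22.3109+(1−p*)·0.0000)/1.03=15.8067; Δ=(22.3109−0.0000)/(77.8909−52.3868)=0.8748; B=V−Δ·S=-44.4930
Node (0,0) S=61.0000: V=(p*·15.8067+(1−p*)·0.0000)/1.03=11.1987; Δ=(15.8067−0.0000)/(68.9300−46.3600)=0.7003; B=V−Δ·S=-31.5222
Each (Δ,B) replicates both successor values, so the strategy is self-financing and V0 is arbitrage-free.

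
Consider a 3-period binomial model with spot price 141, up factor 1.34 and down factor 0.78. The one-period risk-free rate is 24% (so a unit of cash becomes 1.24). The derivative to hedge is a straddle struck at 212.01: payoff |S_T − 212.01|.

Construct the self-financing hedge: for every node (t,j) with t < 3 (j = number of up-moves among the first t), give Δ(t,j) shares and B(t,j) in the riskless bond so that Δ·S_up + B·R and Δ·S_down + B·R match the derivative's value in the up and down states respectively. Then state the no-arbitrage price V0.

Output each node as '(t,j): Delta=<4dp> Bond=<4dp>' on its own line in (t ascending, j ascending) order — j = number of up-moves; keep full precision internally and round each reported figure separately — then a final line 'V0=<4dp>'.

Since d<R<u, set p* = (R−d)/(u−d) = 0.8214; price each node as the discounted p*-expectation of its children.
Terminal payoffs: V(3,0)=145.0982, V(3,1)=97.0589, V(3,2)=14.5299, V(3,3)=127.2507
(2,0): S=85.7844. Δ = (V_up−V_dn)/(S_up−S_dn) = (97.0589−145.0982)/(114.9511−66.9118) = -1.0000. V = [p*·97.0589 + (1−p*)·145.0982]/1.24 = 85.1914. B = V − Δ·S = 170.9758.
(2,1): S=147.3732. Δ = (V_up−V_dn)/(S_up−S_dn) = (14.5299−97.0589)/(197.4801−114.9511) = -1.0000. V = [p*·14.5299 + (1−p*)·97.0589]/1.24 = 23.6026. B = V − Δ·S = 170.9758.
(2,2): S=253.1796. Δ = (V_up−V_dn)/(S_up−S_dn) = (127.2507−14.5299)/(339.2607−197.4801) = 0.7950. V = [p*·127.2507 + (1−p*)·14.5299]/1.24 = 86.3887. B = V − Δ·S = -114.8984.
(1,0): S=109.9800. Δ = (V_up−V_dn)/(S_up−S_dn) = (23.6026−85.1914)/(147.3732−85.7844) = -1.0000. V = [p*·23.6026 + (1−p*)·85.1914]/1.24 = 27.9037. B = V − Δ·S = 137.8837.
(1,1): S=188.9400. Δ = (V_up−V_dn)/(S_up−S_dn) = (86.3887−23.6026)/(253.1796−147.3732) = 0.5934. V = [p*·86.3887 + (1−p*)·23.6026]/1.24 = 60.6265. B = V − Δ·S = -51.4915.
(0,0): S=141.0000. Δ = (V_up−V_dn)/(S_up−S_dn) = (60.6265−27.9037)/(188.9400−109.9800) = 0.4144. V = [p*·60.6265 + (1−p*)·27.9037]/1.24 = 44.1800. B = V − Δ·S = -14.2536.
Each (Δ,B) replicates both successor values, so the strategy is self-financing and V0 is arbitrage-free.

(0,0): Delta=0.4144 Bond=-14.2536
(1,0): Delta=-1.0000 Bond=137.8837
(1,1): Delta=0.5934 Bond=-51.4915
(2,0): Delta=-1.0000 Bond=170.9758
(2,1): Delta=-1.0000 Bond=170.9758
(2,2): Delta=0.7950 Bond=-114.8984
V0=44.1800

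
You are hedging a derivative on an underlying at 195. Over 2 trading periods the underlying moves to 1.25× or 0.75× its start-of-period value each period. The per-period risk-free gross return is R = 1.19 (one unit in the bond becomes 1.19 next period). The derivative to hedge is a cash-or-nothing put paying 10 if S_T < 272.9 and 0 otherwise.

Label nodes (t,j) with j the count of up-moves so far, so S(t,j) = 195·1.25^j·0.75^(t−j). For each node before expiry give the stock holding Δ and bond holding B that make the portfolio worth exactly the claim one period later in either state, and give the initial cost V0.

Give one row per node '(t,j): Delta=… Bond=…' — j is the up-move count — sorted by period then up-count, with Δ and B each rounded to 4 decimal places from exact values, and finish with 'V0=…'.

(0,0): Delta=-0.0758 Bond=16.3830
(1,0): Delta=0.0000 Bond=8.4034
(1,1): Delta=-0.0821 Bond=21.0084
V0=1.5931

Under the risk-neutral measure, an up-move has probability p* = (R−d)/(u−d) = 0.8800 and values discount at R = 1.19.
Terminal values V(2,·): V(2,0)=10.0000, V(2,1)=10.0000, V(2,2)=0.0000
(1,0): S=146.2500. Δ = (V_up−V_dn)/(S_up−S_dn) = (10.0000−10.0000)/(182.8125−109.6875) = 0.0000. V = [p*·10.0000 + (1−p*)·10.0000]/1.19 = 8.4034. B = V − Δ·S = 8.4034.
(1,1): S=243.7500. Δ = (V_up−V_dn)/(S_up−S_dn) = (0.0000−10.0000)/(304.6875−182.8125) = -0.0821. V = [p*·0.0000 + (1−p*)·10.0000]/1.19 = 1.0084. B = V − Δ·S = 21.0084.
(0,0): S=195.0000. Δ = (V_up−V_dn)/(S_up−S_dn) = (1.0084−8.4034)/(243.7500−146.2500) = -0.0758. V = [p*·1.0084 + (1−p*)·8.4034]/1.19 = 1.5931. B = V − Δ·S = 16.3830.
Check: Δ(0,0)·S0 + B(0,0) = 1.5931 = V0.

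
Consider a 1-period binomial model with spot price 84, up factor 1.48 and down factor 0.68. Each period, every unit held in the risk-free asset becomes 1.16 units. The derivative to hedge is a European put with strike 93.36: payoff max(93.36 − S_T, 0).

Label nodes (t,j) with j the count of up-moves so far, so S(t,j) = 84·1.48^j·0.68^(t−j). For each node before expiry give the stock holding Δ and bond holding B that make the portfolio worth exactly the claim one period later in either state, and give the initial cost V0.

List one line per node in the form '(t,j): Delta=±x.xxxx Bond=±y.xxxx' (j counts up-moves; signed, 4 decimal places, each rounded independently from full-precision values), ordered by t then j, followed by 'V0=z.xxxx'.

(0,0): Delta=-0.5393 Bond=57.7966
V0=12.4966

Risk-neutral probability p* = (R−d)/(u−d) = (1.16−0.68)/(1.48−0.68) = 0.6000.
Terminal values V(1,·): V(1,0)=36.2400, V(1,1)=0.0000
(0,0): S=84.0000. Δ = (V_up−V_dn)/(S_up−S_dn) = (0.0000−36.2400)/(124.3200−57.1200) = -0.5393. V = [p*·0.0000 + (1−p*)·36.2400]/1.16 = 12.4966. B = V − Δ·S = 57.7966.
Self-financing check: at every node Δ·S+B equals the discounted successor values.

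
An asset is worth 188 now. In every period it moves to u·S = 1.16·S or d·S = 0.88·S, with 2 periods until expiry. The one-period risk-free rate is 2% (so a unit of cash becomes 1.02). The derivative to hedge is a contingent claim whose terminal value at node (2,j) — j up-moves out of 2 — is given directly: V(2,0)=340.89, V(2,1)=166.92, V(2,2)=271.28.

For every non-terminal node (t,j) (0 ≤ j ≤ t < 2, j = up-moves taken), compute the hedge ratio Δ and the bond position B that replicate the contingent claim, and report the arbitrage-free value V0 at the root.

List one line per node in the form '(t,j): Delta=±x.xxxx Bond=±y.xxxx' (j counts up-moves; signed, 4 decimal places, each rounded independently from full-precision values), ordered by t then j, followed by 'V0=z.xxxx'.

Under the risk-neutral measure, an up-move has probability p* = (R−d)/(u−d) = 0.5000 and values discount at R = 1.02.
Terminal payoffs: V(2,0)=340.8900, V(2,1)=166.9200, V(2,2)=271.2800
Node (1,0) S=165.4400: V=(p*·166.9200+(1−p*)·340.8900)/1.02=248.9265; Δ=(166.9200−340.8900)/(191.9104−145.5872)=-3.7556; B=V−Δ·S=870.2479
Node (1,1) S=218.0800: V=(p*·271.2800+(1−p*)·166.9200)/1.02=214.8039; Δ=(271.2800−166.9200)/(252.9728−191.9104)=1.7091; B=V−Δ·S=-157.9104
Node (0,0) S=188.0000: V=(p*·214.8039+(1−p*)·248.9265)/1.02=227.3188; Δ=(214.8039−248.9265)/(218.0800−165.4400)=-0.6482; B=V−Δ·S=349.1851
Check: Δ(0,0)·S0 + B(0,0) = 227.3188 = V0.

(0,0): Delta=-0.6482 Bond=349.1851
(1,0): Delta=-3.7556 Bond=870.2479
(1,1): Delta=1.7091 Bond=-157.9104
V0=227.3188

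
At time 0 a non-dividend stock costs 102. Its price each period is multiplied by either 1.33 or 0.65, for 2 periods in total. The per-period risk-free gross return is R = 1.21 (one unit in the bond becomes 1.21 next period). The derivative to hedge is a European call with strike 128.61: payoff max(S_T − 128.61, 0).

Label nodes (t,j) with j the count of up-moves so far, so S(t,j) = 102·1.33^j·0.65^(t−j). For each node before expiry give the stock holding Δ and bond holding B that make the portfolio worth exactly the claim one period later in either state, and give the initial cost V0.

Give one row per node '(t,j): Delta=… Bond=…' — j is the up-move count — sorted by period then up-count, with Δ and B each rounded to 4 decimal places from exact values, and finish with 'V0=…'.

Under the risk-neutral measure, an up-move has probability p* = (R−d)/(u−d) = 0.8235 and values discount at R = 1.21.
Terminal values V(2,·): V(2,0)=0.0000, V(2,1)=0.0000, V(2,2)=51.8178
(1,0): S=66.3000. Δ = (V_up−V_dn)/(S_up−S_dn) = (0.0000−0.0000)/(88.1790−43.0950) = 0.0000. V = [p*·0.0000 + (1−p*)·0.0000]/1.21 = 0.0000. B = V − Δ·S = 0.0000.
(1,1): S=135.6600. Δ = (V_up−V_dn)/(S_up−S_dn) = (51.8178−0.0000)/(180.4278−88.1790) = 0.5617. V = [p*·51.8178 + (1−p*)·0.0000]/1.21 = 35.2673. B = V − Δ·S = -40.9353.
(0,0): S=102.0000. Δ = (V_up−V_dn)/(S_up−S_dn) = (35.2673−0.0000)/(135.6600−66.3000) = 0.5085. V = [p*·35.2673 + (1−p*)·0.0000]/1.21 = 24.0031. B = V − Δ·S = -27.8607.
Each (Δ,B) replicates both successor values, so the strategy is self-financing and V0 is arbitrage-free.

(0,0): Delta=0.5085 Bond=-27.8607
(1,0): Delta=0.0000 Bond=0.0000
(1,1): Delta=0.5617 Bond=-40.9353
V0=24.0031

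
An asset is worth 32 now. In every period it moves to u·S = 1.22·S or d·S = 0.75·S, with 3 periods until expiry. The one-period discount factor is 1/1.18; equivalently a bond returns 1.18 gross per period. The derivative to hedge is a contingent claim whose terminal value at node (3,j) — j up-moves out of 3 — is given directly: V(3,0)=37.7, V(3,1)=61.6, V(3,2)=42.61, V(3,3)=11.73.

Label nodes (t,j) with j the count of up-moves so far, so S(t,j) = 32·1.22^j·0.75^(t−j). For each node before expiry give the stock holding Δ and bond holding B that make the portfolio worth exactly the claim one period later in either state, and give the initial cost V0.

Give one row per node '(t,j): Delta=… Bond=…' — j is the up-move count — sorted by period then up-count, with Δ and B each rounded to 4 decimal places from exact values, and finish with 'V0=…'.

Under the risk-neutral measure, an up-move has probability p* = (R−d)/(u−d) = 0.9149 and values discount at R = 1.18.
Terminal payoffs: V(3,0)=37.7000, V(3,1)=61.6000, V(3,2)=42.6100, V(3,3)=11.7300
(2,0): S=18.0000. Δ = (V_up−V_dn)/(S_up−S_dn) = (61.6000−37.7000)/(21.9600−13.5000) = 2.8251. V = [p*·61.6000 + (1−p*)·37.7000]/1.18 = 50.4796. B = V − Δ·S = -0.3714.
(2,1): S=29.2800. Δ = (V_up−V_dn)/(S_up−S_dn) = (42.6100−61.6000)/(35.7216−21.9600) = -1.3799. V = [p*·42.6100 + (1−p*)·61.6000]/1.18 = 37.4798. B = V − Δ·S = 77.8841.
(2,2): S=47.6288. Δ = (V_up−V_dn)/(S_up−S_dn) = (11.7300−42.6100)/(58.1071−35.7216) = -1.3795. V = [p*·11.7300 + (1−p*)·42.6100]/1.18 = 12.1679. B = V − Δ·S = 77.8700.
(1,0): S=24.0000. Δ = (V_up−V_dn)/(S_up−S_dn) = (37.4798−50.4796)/(29.2800−18.0000) = -1.1525. V = [p*·37.4798 + (1−p*)·50.4796]/1.18 = 32.7001. B = V − Δ·S = 60.3593.
(1,1): S=39.0400. Δ = (V_up−V_dn)/(S_up−S_dn) = (12.1679−37.4798)/(47.6288−29.2800) = -1.3795. V = [p*·12.1679 + (1−p*)·37.4798]/1.18 = 12.1374. B = V − Δ·S = 65.9925.
(0,0): S=32.0000. Δ = (V_up−V_dn)/(S_up−S_dn) = (12.1374−32.7001)/(39.0400−24.0000) = -1.3672. V = [p*·12.1374 + (1−p*)·32.7001]/1.18 = 11.7690. B = V − Δ·S = 55.5196.
Root portfolio cost Δ·32+B reproduces V0=11.7690.

(0,0): Delta=-1.3672 Bond=55.5196
(1,0): Delta=-1.1525 Bond=60.3593
(1,1): Delta=-1.3795 Bond=65.9925
(2,0): Delta=2.8251 Bond=-0.3714
(2,1): Delta=-1.3799 Bond=77.8841
(2,2): Delta=-1.3795 Bond=77.8700
V0=11.7690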